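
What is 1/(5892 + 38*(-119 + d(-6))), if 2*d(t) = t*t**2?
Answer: -1/2734 ≈ -0.00036576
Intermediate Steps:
d(t) = t**3/2 (d(t) = (t*t**2)/2 = t**3/2)
1/(5892 + 38*(-119 + d(-6))) = 1/(5892 + 38*(-119 + (1/2)*(-6)**3)) = 1/(5892 + 38*(-119 + (1/2)*(-216))) = 1/(5892 + 38*(-119 - 108)) = 1/(5892 + 38*(-227)) = 1/(5892 - 8626) = 1/(-2734) = -1/2734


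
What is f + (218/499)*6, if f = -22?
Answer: -9670/499 ≈ -19.379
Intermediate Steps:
f + (218/499)*6 = -22 + (218/499)*6 = -22 + 1308/499 = -9670/499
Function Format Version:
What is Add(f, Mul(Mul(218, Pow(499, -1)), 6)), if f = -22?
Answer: Rational(-9670, 499) ≈ -19.379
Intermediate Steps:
Add(f, Mul(Mul(218, Pow(499, -1)), 6)) = Add(-22, Mul(Mul(218, Pow(499, -1)), 6)) = Add(-22, Mul(Mul(218, Rational(1, 499)), 6)) = Add(-22, Mul(Rational(218, 499), 6)) = Add(-22, Rational(1308, 499)) = Rational(-9670, 499)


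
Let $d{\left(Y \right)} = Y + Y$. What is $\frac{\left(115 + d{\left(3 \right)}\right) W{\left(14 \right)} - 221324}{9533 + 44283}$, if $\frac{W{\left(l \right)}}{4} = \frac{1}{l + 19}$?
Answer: $- \frac{82991}{20181} \approx -4.1123$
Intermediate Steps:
$d{\left(Y \right)} = 2 Y$
$W{\left(l \right)} = \frac{4}{19 + l}$ ($W{\left(l \right)} = \frac{4}{l + 19} = \frac{4}{19 + l}$)
$\frac{\left(115 + d{\left(3 \right)}\right) W{\left(14 \right)} - 221324}{9533 + 44283} = \frac{\left(115 + 2 \cdot 3\right) \frac{4}{19 + 14} - 221324}{9533 + 44283} = \frac{\left(115 + 6\right) \frac{4}{33} - 221324}{53816} = \left(121 \cdot 4 \cdot \frac{1}{33} - 221324\right) \frac{1}{53816} = \left(121 \cdot \frac{4}{33} - 221324\right) \frac{1}{53816} = \left(\frac{44}{3} - 221324\right) \frac{1}{53816} = \left(- \frac{663928}{3}\right) \frac{1}{53816} = - \frac{82991}{20181}$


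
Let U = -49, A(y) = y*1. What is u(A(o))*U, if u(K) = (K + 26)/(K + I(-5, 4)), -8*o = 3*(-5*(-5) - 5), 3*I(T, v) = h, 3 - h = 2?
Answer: 5439/43 ≈ 126.49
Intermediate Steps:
h = 1 (h = 3 - 1*2 = 3 - 2 = 1)
I(T, v) = 1/3 (I(T, v) = (1/3)*1 = 1/3)
o = -15/2 (o = -3*(-5*(-5) - 5)/8 = -3*(25 - 5)/8 = -3*20/8 = -1/8*60 = -15/2 ≈ -7.5000)
A(y) = y
u(K) = (26 + K)/(1/3 + K) (u(K) = (K + 26)/(K + 1/3) = (26 + K)/(1/3 + K))
u(A(o))*U = (3*(26 - 15/2)/(1 + 3*(-15/2)))*(-49) = (3*(37/2)/(1 - 45/2))*(-49) = (3*(37/2)/(-43/2))*(-49) = (3*(-2/43)*(37/2))*(-49) = -111/43*(-49) = 5439/43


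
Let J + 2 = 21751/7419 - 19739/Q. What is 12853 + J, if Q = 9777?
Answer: 310740245333/24178521 ≈ 12852.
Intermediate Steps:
J = -26285080/24178521 (J = -2 + (21751/7419 - 19739/9777) = -2 + 22071962/24178521 = -26285080/24178521 ≈ -1.0871)
12853 + J = 12853 - 26285080/24178521 = 310740245333/24178521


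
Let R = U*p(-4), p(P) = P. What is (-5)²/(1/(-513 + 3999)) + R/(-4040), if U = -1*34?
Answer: 44010733/505 ≈ 87150.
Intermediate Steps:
U = -34
R = 136 (R = -34*(-4) = 136)
(-5)²/(1/(-513 + 3999)) + R/(-4040) = (-5)²/(1/(-513 + 3999)) + 136/(-4040) = 25/(1/3486) + 136*(-1/4040) = 25/(1/3486) - 17/505 = 25*3486 - 17/505 = 87150 - 17/505 = 44010733/505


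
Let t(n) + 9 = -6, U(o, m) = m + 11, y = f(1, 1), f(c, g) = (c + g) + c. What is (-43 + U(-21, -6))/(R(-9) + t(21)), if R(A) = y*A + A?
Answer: 38/51 ≈ 0.74510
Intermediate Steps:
f(c, g) = g + 2*c
y = 3 (y = 1 + 2*1 = 1 + 2 = 3)
U(o, m) = 11 + m
t(n) = -15 (t(n) = -9 - 6 = -15)
R(A) = 4*A (R(A) = 3*A + A = 4*A)
(-43 + U(-21, -6))/(R(-9) + t(21)) = (-43 + (11 - 6))/(4*(-9) - 15) = (-43 + 5)/(-36 - 15) = -38/(-51) = -38*(-1/51) = 38/51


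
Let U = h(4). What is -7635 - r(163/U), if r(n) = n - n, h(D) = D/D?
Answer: -7635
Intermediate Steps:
h(D) = 1
U = 1
r(n) = 0
-7635 - r(163/U) = -7635 - 1*0 = -7635 + 0 = -7635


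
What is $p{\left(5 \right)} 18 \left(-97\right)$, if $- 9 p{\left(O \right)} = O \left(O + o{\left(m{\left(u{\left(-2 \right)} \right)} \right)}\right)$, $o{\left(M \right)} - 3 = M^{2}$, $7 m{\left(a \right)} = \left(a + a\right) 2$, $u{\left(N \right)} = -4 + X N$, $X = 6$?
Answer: $\frac{4353360}{49} \approx 88844.0$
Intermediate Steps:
$u{\left(N \right)} = -4 + 6 N$
$m{\left(a \right)} = \frac{4 a}{7}$ ($m{\left(a \right)} = \frac{\left(a + a\right) 2}{7} = \frac{2 a 2}{7} = \frac{4 a}{7}$)
$o{\left(M \right)} = 3 + M^{2}$
$p{\left(O \right)} = - \frac{O \left(\frac{4243}{49} + O\right)}{9}$ ($p{\left(O \right)} = - \frac{O \left(O + \left(3 + \left(\frac{4 \left(-4 + 6 \left(-2\right)\right)}{7}\right)^{2}\right)\right)}{9} = - \frac{O \left(O + \left(3 + \left(\frac{4 \left(-4 - 12\right)}{7}\right)^{2}\right)\right)}{9} = - \frac{O \left(O + \left(3 + \left(\frac{4}{7} \left(-16\right)\right)^{2}\right)\right)}{9} = - \frac{O \left(O + \left(3 + \left(- \frac{64}{7}\right)^{2}\right)\right)}{9} = - \frac{O \left(O + \left(3 + \frac{4096}{49}\right)\right)}{9} = - \frac{O \left(O + \frac{4243}{49}\right)}{9} = - \frac{O \left(\frac{4243}{49} + O\right)}{9}$)
$p{\left(5 \right)} 18 \left(-97\right) = \left(- \frac{1}{441}\right) 5 \left(4243 + 49 \cdot 5\right) 18 \left(-97\right) = \left(- \frac{1}{441}\right) 5 \left(4243 + 245\right) \left(-1746\right) = \left(- \frac{1}{441}\right) 5 \cdot 4488 \left(-1746\right) = \left(- \frac{7480}{147}\right) \left(-1746\right) = \frac{4353360}{49}$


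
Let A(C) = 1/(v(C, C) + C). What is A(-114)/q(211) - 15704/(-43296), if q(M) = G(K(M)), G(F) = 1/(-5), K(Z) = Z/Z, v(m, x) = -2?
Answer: 15923/39237 ≈ 0.40582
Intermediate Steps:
A(C) = 1/(-2 + C)
K(Z) = 1
G(F) = -⅕
q(M) = -⅕
A(-114)/q(211) - 15704/(-43296) = 1/((-2 - 114)*(-⅕)) - 15704/(-43296) = -5/(-116) - 15704*(-1/43296) = -1/116*(-5) + 1963/5412 = 5/116 + 1963/5412 = 15923/39237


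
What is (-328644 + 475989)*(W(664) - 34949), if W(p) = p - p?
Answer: -5149560405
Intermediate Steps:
W(p) = 0
(-328644 + 475989)*(W(664) - 34949) = (-328644 + 475989)*(0 - 34949) = 147345*(-34949) = -5149560405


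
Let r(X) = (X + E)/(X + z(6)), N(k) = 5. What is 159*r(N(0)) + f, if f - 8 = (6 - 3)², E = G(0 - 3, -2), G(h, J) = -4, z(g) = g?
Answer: 346/11 ≈ 31.455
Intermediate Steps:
E = -4
r(X) = (-4 + X)/(6 + X) (r(X) = (X - 4)/(X + 6) = (-4 + X)/(6 + X))
f = 17 (f = 8 + (6 - 3)² = 8 + 3² = 8 + 9 = 17)
159*r(N(0)) + f = 159*((-4 + 5)/(6 + 5)) + 17 = 159*(1/11) + 17 = 159/11 + 17 = 346/11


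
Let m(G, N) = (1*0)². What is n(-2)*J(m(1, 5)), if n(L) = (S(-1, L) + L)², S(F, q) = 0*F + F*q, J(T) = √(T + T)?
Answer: 0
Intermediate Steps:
m(G, N) = 0 (m(G, N) = 0² = 0)
J(T) = √2*√T (J(T) = √(2*T) = √2*√T)
S(F, q) = F*q (S(F, q) = 0 + F*q = F*q)
n(L) = 0 (n(L) = (-L + L)² = 0² = 0)
n(-2)*J(m(1, 5)) = 0*(√2*√0) = 0*(√2*0) = 0*0 = 0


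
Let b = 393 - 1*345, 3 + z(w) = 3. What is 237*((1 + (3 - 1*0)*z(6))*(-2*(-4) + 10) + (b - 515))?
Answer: -106413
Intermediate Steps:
z(w) = 0 (z(w) = -3 + 3 = 0)
b = 48 (b = 393 - 345 = 48)
237*((1 + (3 - 1*0)*z(6))*(-2*(-4) + 10) + (b - 515)) = 237*((1 + (3 - 1*0)*0)*(-2*(-4) + 10) + (48 - 515)) = 237*((1 + (3 + 0)*0)*(8 + 10) - 467) = 237*((1 + 3*0)*18 - 467) = 237*((1 + 0)*18 - 467) = 237*(1*18 - 467) = 237*(18 - 467) = 237*(-449) = -106413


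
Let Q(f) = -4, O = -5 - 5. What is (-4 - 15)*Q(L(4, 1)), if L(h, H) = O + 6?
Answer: 76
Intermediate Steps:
O = -10
L(h, H) = -4 (L(h, H) = -10 + 6 = -4)
(-4 - 15)*Q(L(4, 1)) = (-4 - 15)*(-4) = -19*(-4) = 76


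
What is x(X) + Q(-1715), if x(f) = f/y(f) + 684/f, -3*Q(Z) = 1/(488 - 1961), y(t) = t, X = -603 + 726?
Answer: 1188752/181179 ≈ 6.5612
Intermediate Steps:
X = 123
Q(Z) = 1/4419 (Q(Z) = -1/(3*(488 - 1961)) = -⅓/(-1473) = -⅓*(-1/1473) = 1/4419)
x(f) = 1 + 684/f (x(f) = f/f + 684/f = 1 + 684/f)
x(X) + Q(-1715) = (684 + 123)/123 + 1/4419 = (1/123)*807 + 1/4419 = 269/41 + 1/4419 = 1188752/181179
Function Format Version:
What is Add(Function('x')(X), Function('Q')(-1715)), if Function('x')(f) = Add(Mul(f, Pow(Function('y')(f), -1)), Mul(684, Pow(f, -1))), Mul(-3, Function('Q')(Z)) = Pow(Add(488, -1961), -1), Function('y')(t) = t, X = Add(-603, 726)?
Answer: Rational(1188752, 181179) ≈ 6.5612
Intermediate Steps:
X = 123
Function('Q')(Z) = Rational(1, 4419) (Function('Q')(Z) = Mul(Rational(-1, 3), Pow(Add(488, -1961), -1)) = Mul(Rational(-1, 3), Pow(-1473, -1)) = Mul(Rational(-1, 3), Rational(-1, 1473)) = Rational(1, 4419))
Function('x')(f) = Add(1, Mul(684, Pow(f, -1))) (Function('x')(f) = Add(Mul(f, Pow(f, -1)), Mul(684, Pow(f, -1))) = Add(1, Mul(684, Pow(f, -1))))
Add(Function('x')(X), Function('Q')(-1715)) = Add(Mul(Pow(123, -1), Add(684, 123)), Rational(1, 4419)) = Add(Mul(Rational(1, 123), 807), Rational(1, 4419)) = Add(Rational(269, 41), Rational(1, 4419)) = Rational(1188752, 181179)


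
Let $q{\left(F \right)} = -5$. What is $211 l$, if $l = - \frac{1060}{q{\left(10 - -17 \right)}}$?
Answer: $44732$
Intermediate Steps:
$l = 212$ ($l = - \frac{1060}{-5} = \left(-1060\right) \left(- \frac{1}{5}\right) = 212$)
$211 l = 211 \cdot 212 = 44732$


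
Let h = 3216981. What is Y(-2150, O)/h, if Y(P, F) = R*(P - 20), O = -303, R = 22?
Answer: -47740/3216981 ≈ -0.014840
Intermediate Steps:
Y(P, F) = -440 + 22*P (Y(P, F) = 22*(P - 20) = 22*(-20 + P) = -440 + 22*P)
Y(-2150, O)/h = (-440 + 22*(-2150))/3216981 = (-440 - 47300)*(1/3216981) = -47740*1/3216981 = -47740/3216981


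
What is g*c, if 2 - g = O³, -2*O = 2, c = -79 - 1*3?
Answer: -246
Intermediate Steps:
c = -82 (c = -79 - 3 = -82)
O = -1 (O = -½*2 = -1)
g = 3 (g = 2 - 1*(-1)³ = 2 - 1*(-1) = 2 + 1 = 3)
g*c = 3*(-82) = -246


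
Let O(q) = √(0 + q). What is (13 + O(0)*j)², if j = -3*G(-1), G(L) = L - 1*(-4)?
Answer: 169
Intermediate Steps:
G(L) = 4 + L (G(L) = L + 4 = 4 + L)
O(q) = √q
j = -9 (j = -3*(4 - 1) = -3*3 = -9)
(13 + O(0)*j)² = (13 + √0*(-9))² = (13 + 0*(-9))² = (13 + 0)² = 13² = 169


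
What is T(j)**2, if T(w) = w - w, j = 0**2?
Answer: 0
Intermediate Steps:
j = 0
T(w) = 0
T(j)**2 = 0**2 = 0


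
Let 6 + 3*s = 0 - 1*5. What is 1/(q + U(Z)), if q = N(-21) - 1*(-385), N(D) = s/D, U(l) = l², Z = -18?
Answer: 63/44678 ≈ 0.0014101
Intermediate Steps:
s = -11/3 (s = -2 + (0 - 1*5)/3 = -2 + (0 - 5)/3 = -2 + (⅓)*(-5) = -2 - 5/3 = -11/3 ≈ -3.6667)
N(D) = -11/(3*D)
q = 24266/63 (q = -11/3/(-21) - 1*(-385) = -11/3*(-1/21) + 385 = 11/63 + 385 = 24266/63 ≈ 385.17)
1/(q + U(Z)) = 1/(24266/63 + (-18)²) = 1/(24266/63 + 324) = 1/(44678/63) = 63/44678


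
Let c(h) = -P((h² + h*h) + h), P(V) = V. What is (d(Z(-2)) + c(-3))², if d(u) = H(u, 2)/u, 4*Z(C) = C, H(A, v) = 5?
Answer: 625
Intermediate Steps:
Z(C) = C/4
c(h) = -h - 2*h² (c(h) = -((h² + h*h) + h) = -((h² + h²) + h) = -(2*h² + h) = -(h + 2*h²) = -h - 2*h²)
d(u) = 5/u
(d(Z(-2)) + c(-3))² = (5/(((¼)*(-2))) - 1*(-3)*(1 + 2*(-3)))² = (5/(-½) - 1*(-3)*(1 - 6))² = (5*(-2) - 1*(-3)*(-5))² = (-10 - 15)² = (-25)² = 625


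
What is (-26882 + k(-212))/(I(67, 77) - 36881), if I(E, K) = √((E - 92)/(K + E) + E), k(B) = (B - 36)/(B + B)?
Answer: 7566467603760/10381108174733 + 17096580*√9623/10381108174733 ≈ 0.72903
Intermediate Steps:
k(B) = (-36 + B)/(2*B) (k(B) = (-36 + B)/((2*B)) = (-36 + B)*(1/(2*B)) = (-36 + B)/(2*B))
I(E, K) = √(E + (-92 + E)/(E + K)) (I(E, K) = √((-92 + E)/(E + K) + E) = √(E + (-92 + E)/(E + K)))
(-26882 + k(-212))/(I(67, 77) - 36881) = (-26882 + (½)*(-36 - 212)/(-212))/(√((-92 + 67 + 67*(67 + 77))/(67 + 77)) - 36881) = (-26882 + (½)*(-1/212)*(-248))/(√((-92 + 67 + 67*144)/144) - 36881) = (-26882 + 31/53)/(√((-92 + 67 + 9648)/144) - 36881) = -1424715/(53*(√((1/144)*9623) - 36881)) = -1424715/(53*(√(9623/144) - 36881)) = -1424715/(53*(√9623/12 - 36881)) = -1424715/(53*(-36881 + √9623/12))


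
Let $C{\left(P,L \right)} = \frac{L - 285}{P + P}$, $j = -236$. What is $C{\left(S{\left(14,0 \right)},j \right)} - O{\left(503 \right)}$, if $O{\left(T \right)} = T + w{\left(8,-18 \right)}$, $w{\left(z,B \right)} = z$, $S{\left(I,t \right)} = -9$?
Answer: $- \frac{8677}{18} \approx -482.06$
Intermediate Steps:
$O{\left(T \right)} = 8 + T$ ($O{\left(T \right)} = T + 8 = 8 + T$)
$C{\left(P,L \right)} = \frac{-285 + L}{2 P}$
$C{\left(S{\left(14,0 \right)},j \right)} - O{\left(503 \right)} = \frac{-285 - 236}{2 \left(-9\right)} - \left(8 + 503\right) = \frac{1}{2} \left(- \frac{1}{9}\right) \left(-521\right) - 511 = \frac{521}{18} - 511 = - \frac{8677}{18}$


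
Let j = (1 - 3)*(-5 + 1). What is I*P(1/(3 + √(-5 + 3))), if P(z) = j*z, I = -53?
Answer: -1272/11 + 424*I*√2/11 ≈ -115.64 + 54.511*I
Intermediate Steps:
j = 8 (j = -2*(-4) = 8)
P(z) = 8*z
I*P(1/(3 + √(-5 + 3))) = -424/(3 + √(-5 + 3)) = -424/(3 + √(-2)) = -424/(3 + I*√2)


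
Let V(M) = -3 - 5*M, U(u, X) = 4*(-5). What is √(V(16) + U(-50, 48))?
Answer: I*√103 ≈ 10.149*I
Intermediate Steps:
U(u, X) = -20
√(V(16) + U(-50, 48)) = √((-3 - 5*16) - 20) = √((-3 - 80) - 20) = √(-83 - 20) = √(-103) = I*√103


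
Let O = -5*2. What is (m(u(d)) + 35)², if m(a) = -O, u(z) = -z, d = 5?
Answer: 2025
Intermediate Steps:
O = -10
m(a) = 10 (m(a) = -1*(-10) = 10)
(m(u(d)) + 35)² = (10 + 35)² = 45² = 2025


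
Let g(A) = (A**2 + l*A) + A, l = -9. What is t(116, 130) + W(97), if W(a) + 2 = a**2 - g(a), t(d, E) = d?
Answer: 890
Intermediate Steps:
g(A) = A**2 - 8*A (g(A) = (A**2 - 9*A) + A = A**2 - 8*A)
W(a) = -2 + a**2 - a*(-8 + a) (W(a) = -2 + (a**2 - a*(-8 + a)) = -2 + a**2 - a*(-8 + a))
t(116, 130) + W(97) = 116 + (-2 + 8*97) = 116 + (-2 + 776) = 116 + 774 = 890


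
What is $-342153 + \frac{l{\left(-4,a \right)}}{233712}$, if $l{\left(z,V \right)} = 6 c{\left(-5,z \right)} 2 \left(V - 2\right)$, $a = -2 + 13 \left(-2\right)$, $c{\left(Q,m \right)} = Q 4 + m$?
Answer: $- \frac{185104753}{541} \approx -3.4215 \cdot 10^{5}$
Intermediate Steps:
$c{\left(Q,m \right)} = m + 4 Q$ ($c{\left(Q,m \right)} = 4 Q + m = m + 4 Q$)
$a = -28$ ($a = -2 - 26 = -28$)
$l{\left(z,V \right)} = \left(-120 + 6 z\right) \left(-4 + 2 V\right)$ ($l{\left(z,V \right)} = 6 \left(z + 4 \left(-5\right)\right) 2 \left(V - 2\right) = 6 \left(z - 20\right) 2 \left(-2 + V\right) = 6 \left(-20 + z\right) \left(-4 + 2 V\right) = \left(-120 + 6 z\right) \left(-4 + 2 V\right)$)
$-342153 + \frac{l{\left(-4,a \right)}}{233712} = -342153 + \frac{12 \left(-20 - 4\right) \left(-2 - 28\right)}{233712} = -342153 + 12 \left(-24\right) \left(-30\right) \frac{1}{233712} = -342153 + 8640 \cdot \frac{1}{233712} = -342153 + \frac{20}{541} = - \frac{185104753}{541}$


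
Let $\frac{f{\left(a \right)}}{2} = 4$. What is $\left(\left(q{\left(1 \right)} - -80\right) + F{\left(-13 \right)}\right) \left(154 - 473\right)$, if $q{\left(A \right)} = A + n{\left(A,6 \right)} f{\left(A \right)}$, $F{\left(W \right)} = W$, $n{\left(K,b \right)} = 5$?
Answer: $-34452$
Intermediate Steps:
$f{\left(a \right)} = 8$ ($f{\left(a \right)} = 2 \cdot 4 = 8$)
$q{\left(A \right)} = 40 + A$ ($q{\left(A \right)} = A + 5 \cdot 8 = A + 40 = 40 + A$)
$\left(\left(q{\left(1 \right)} - -80\right) + F{\left(-13 \right)}\right) \left(154 - 473\right) = \left(\left(\left(40 + 1\right) - -80\right) - 13\right) \left(154 - 473\right) = \left(\left(41 + 80\right) - 13\right) \left(-319\right) = \left(121 - 13\right) \left(-319\right) = 108 \left(-319\right) = -34452$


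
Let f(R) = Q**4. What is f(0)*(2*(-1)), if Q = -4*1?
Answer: -512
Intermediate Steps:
Q = -4
f(R) = 256 (f(R) = (-4)**4 = 256)
f(0)*(2*(-1)) = 256*(2*(-1)) = 256*(-2) = -512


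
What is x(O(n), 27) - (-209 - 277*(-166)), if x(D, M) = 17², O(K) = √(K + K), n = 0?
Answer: -45484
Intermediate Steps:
O(K) = √2*√K (O(K) = √(2*K) = √2*√K)
x(D, M) = 289
x(O(n), 27) - (-209 - 277*(-166)) = 289 - (-209 - 277*(-166)) = 289 - (-209 + 45982) = 289 - 1*45773 = 289 - 45773 = -45484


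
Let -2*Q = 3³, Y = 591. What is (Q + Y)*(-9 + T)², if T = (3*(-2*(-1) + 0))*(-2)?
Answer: 509355/2 ≈ 2.5468e+5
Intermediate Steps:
Q = -27/2 (Q = -½*3³ = -½*27 = -27/2 ≈ -13.500)
T = -12 (T = (3*(2 + 0))*(-2) = (3*2)*(-2) = 6*(-2) = -12)
(Q + Y)*(-9 + T)² = (-27/2 + 591)*(-9 - 12)² = (1155/2)*(-21)² = (1155/2)*441 = 509355/2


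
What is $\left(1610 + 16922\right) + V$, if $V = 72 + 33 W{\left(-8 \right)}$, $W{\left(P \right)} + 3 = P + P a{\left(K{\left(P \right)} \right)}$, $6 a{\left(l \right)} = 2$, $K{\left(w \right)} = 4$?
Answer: $18153$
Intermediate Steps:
$a{\left(l \right)} = \frac{1}{3}$ ($a{\left(l \right)} = \frac{1}{6} \cdot 2 = \frac{1}{3}$)
$W{\left(P \right)} = -3 + \frac{4 P}{3}$ ($W{\left(P \right)} = -3 + \left(P + P \frac{1}{3}\right) = -3 + \left(P + \frac{P}{3}\right) = -3 + \frac{4 P}{3}$)
$V = -379$ ($V = 72 + 33 \left(-3 + \frac{4}{3} \left(-8\right)\right) = 72 + 33 \left(-3 - \frac{32}{3}\right) = 72 + 33 \left(- \frac{41}{3}\right) = 72 - 451 = -379$)
$\left(1610 + 16922\right) + V = \left(1610 + 16922\right) - 379 = 18532 - 379 = 18153$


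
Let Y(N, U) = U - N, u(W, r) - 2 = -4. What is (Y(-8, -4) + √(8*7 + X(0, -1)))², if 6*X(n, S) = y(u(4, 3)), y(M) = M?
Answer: (12 + √501)²/9 ≈ 131.35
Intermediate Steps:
u(W, r) = -2 (u(W, r) = 2 - 4 = -2)
X(n, S) = -⅓ (X(n, S) = (⅙)*(-2) = -⅓)
(Y(-8, -4) + √(8*7 + X(0, -1)))² = ((-4 - 1*(-8)) + √(8*7 - ⅓))² = ((-4 + 8) + √(56 - ⅓))² = (4 + √(167/3))² = (4 + √501/3)²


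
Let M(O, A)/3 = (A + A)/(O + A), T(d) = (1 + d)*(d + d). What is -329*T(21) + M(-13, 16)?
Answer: -303964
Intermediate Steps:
T(d) = 2*d*(1 + d) (T(d) = (1 + d)*(2*d) = 2*d*(1 + d))
M(O, A) = 6*A/(A + O) (M(O, A) = 3*((A + A)/(O + A)) = 3*((2*A)/(A + O)) = 3*(2*A/(A + O)) = 6*A/(A + O))
-329*T(21) + M(-13, 16) = -658*21*(1 + 21) + 6*16/(16 - 13) = -658*21*22 + 6*16/3 = -329*924 + 6*16*(⅓) = -303996 + 32 = -303964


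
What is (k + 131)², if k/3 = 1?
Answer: 17956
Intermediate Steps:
k = 3 (k = 3*1 = 3)
(k + 131)² = (3 + 131)² = 134² = 17956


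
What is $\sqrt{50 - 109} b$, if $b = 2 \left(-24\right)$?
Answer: $- 48 i \sqrt{59} \approx - 368.69 i$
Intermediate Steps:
$b = -48$
$\sqrt{50 - 109} b = \sqrt{50 - 109} \left(-48\right) = \sqrt{-59} \left(-48\right) = i \sqrt{59} \left(-48\right) = - 48 i \sqrt{59}$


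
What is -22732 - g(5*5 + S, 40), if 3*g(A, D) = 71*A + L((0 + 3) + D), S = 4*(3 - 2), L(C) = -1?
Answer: -23418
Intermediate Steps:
S = 4 (S = 4*1 = 4)
g(A, D) = -⅓ + 71*A/3 (g(A, D) = (71*A - 1)/3 = (-1 + 71*A)/3 = -⅓ + 71*A/3)
-22732 - g(5*5 + S, 40) = -22732 - (-⅓ + 71*(5*5 + 4)/3) = -22732 - (-⅓ + 71*(25 + 4)/3) = -22732 - (-⅓ + (71/3)*29) = -22732 - (-⅓ + 2059/3) = -22732 - 1*686 = -22732 - 686 = -23418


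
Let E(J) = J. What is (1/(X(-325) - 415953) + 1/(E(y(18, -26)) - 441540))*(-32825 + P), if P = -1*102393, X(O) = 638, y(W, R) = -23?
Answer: 115865329404/183387737345 ≈ 0.63181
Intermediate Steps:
P = -102393
(1/(X(-325) - 415953) + 1/(E(y(18, -26)) - 441540))*(-32825 + P) = (1/(638 - 415953) + 1/(-23 - 441540))*(-32825 - 102393) = (1/(-415315) + 1/(-441563))*(-135218) = (-1/415315 - 1/441563)*(-135218) = -856878/183387737345*(-135218) = 115865329404/183387737345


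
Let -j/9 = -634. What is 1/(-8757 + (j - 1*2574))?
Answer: -1/5625 ≈ -0.00017778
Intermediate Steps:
j = 5706 (j = -9*(-634) = 5706)
1/(-8757 + (j - 1*2574)) = 1/(-8757 + (5706 - 1*2574)) = 1/(-8757 + (5706 - 2574)) = 1/(-8757 + 3132) = 1/(-5625) = -1/5625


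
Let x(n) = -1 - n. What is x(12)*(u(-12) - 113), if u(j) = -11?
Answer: 1612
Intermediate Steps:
x(12)*(u(-12) - 113) = (-1 - 1*12)*(-11 - 113) = (-1 - 12)*(-124) = -13*(-124) = 1612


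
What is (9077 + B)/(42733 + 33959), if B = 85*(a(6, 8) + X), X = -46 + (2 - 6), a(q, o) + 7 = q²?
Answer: 1823/19173 ≈ 0.095082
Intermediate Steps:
a(q, o) = -7 + q²
X = -50 (X = -46 - 4 = -50)
B = -1785 (B = 85*((-7 + 6²) - 50) = 85*((-7 + 36) - 50) = 85*(29 - 50) = 85*(-21) = -1785)
(9077 + B)/(42733 + 33959) = (9077 - 1785)/(42733 + 33959) = 7292/76692 = 7292*(1/76692) = 1823/19173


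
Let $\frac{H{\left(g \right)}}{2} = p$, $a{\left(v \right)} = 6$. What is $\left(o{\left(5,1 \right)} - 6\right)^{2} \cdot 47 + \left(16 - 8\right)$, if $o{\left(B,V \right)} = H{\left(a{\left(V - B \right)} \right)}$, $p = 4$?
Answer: $196$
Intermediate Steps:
$H{\left(g \right)} = 8$ ($H{\left(g \right)} = 2 \cdot 4 = 8$)
$o{\left(B,V \right)} = 8$
$\left(o{\left(5,1 \right)} - 6\right)^{2} \cdot 47 + \left(16 - 8\right) = \left(8 - 6\right)^{2} \cdot 47 + \left(16 - 8\right) = 2^{2} \cdot 47 + 8 = 4 \cdot 47 + 8 = 188 + 8 = 196$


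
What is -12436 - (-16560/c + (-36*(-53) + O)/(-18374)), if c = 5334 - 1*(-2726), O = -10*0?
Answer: -46034570098/3702361 ≈ -12434.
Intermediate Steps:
O = 0 (O = -1*0 = 0)
c = 8060 (c = 5334 + 2726 = 8060)
-12436 - (-16560/c + (-36*(-53) + O)/(-18374)) = -12436 - (-16560/8060 + (-36*(-53) + 0)/(-18374)) = -12436 - (-16560*1/8060 + (1908 + 0)*(-1/18374)) = -12436 - (-828/403 + 1908*(-1/18374)) = -12436 - (-828/403 - 954/9187) = -12436 - 1*(-7991298/3702361) = -12436 + 7991298/3702361 = -46034570098/3702361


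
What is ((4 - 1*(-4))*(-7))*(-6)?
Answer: 336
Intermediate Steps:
((4 - 1*(-4))*(-7))*(-6) = ((4 + 4)*(-7))*(-6) = (8*(-7))*(-6) = -56*(-6) = 336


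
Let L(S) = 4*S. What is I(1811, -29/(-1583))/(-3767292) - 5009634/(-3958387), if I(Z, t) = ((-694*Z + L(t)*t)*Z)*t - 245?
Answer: 729617114740287143622527/59154839395357890875148 ≈ 12.334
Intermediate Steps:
I(Z, t) = -245 + Z*t*(-694*Z + 4*t²) (I(Z, t) = ((-694*Z + (4*t)*t)*Z)*t - 245 = ((-694*Z + 4*t²)*Z)*t - 245 = (Z*(-694*Z + 4*t²))*t - 245 = Z*t*(-694*Z + 4*t²) - 245 = -245 + Z*t*(-694*Z + 4*t²))
I(1811, -29/(-1583))/(-3767292) - 5009634/(-3958387) = (-245 - 694*(-29/(-1583))*1811² + 4*1811*(-29/(-1583))³)/(-3767292) - 5009634/(-3958387) = (-245 - 694*(-29*(-1/1583))*3279721 + 4*1811*(-29*(-1/1583))³)*(-1/3767292) - 5009634*(-1/3958387) = (-245 - 694*29/1583*3279721 + 4*1811*(29/1583)³)*(-1/3767292) + 5009634/3958387 = (-245 - 66007664846/1583 + 4*1811*(24389/3966822287))*(-1/3767292) + 5009634/3958387 = (-245 - 66007664846/1583 + 176673916/3966822287)*(-1/3767292) + 5009634/3958387 = -165408852948064493/3966822287*(-1/3767292) + 5009634/3958387 = 165408852948064493/14944177867236804 + 5009634/3958387 = 729617114740287143622527/59154839395357890875148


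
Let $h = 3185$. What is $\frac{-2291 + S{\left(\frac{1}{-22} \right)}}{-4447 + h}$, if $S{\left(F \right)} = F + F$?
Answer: $\frac{12601}{6941} \approx 1.8154$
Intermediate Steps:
$S{\left(F \right)} = 2 F$
$\frac{-2291 + S{\left(\frac{1}{-22} \right)}}{-4447 + h} = \frac{-2291 + \frac{2}{-22}}{-4447 + 3185} = \frac{-2291 + 2 \left(- \frac{1}{22}\right)}{-1262} = \left(-2291 - \frac{1}{11}\right) \left(- \frac{1}{1262}\right) = \left(- \frac{25202}{11}\right) \left(- \frac{1}{1262}\right) = \frac{12601}{6941}$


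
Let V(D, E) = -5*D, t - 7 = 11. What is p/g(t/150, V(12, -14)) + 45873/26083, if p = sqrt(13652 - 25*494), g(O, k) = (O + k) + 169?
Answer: 45873/26083 + 25*sqrt(1302)/2728 ≈ 2.0894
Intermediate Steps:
t = 18 (t = 7 + 11 = 18)
g(O, k) = 169 + O + k
p = sqrt(1302) (p = sqrt(13652 - 12350) = sqrt(1302) ≈ 36.083)
p/g(t/150, V(12, -14)) + 45873/26083 = sqrt(1302)/(169 + 18/150 - 5*12) + 45873/26083 = sqrt(1302)/(169 + 18*(1/150) - 60) + 45873*(1/26083) = sqrt(1302)/(169 + 3/25 - 60) + 45873/26083 = sqrt(1302)/(2728/25) + 45873/26083 = sqrt(1302)*(25/2728) + 45873/26083 = 25*sqrt(1302)/2728 + 45873/26083 = 45873/26083 + 25*sqrt(1302)/2728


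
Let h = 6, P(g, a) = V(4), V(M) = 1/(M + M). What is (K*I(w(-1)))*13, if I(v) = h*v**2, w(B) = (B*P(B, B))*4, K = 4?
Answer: 78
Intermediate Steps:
V(M) = 1/(2*M)
P(g, a) = 1/8 (P(g, a) = (1/2)/4 = (1/2)*(1/4) = 1/8)
w(B) = B/2 (w(B) = (B*(1/8))*4 = (B/8)*4 = B/2)
I(v) = 6*v**2
(K*I(w(-1)))*13 = (4*(6*((1/2)*(-1))**2))*13 = (4*(6*(-1/2)**2))*13 = (4*(6*(1/4)))*13 = (4*(3/2))*13 = 6*13 = 78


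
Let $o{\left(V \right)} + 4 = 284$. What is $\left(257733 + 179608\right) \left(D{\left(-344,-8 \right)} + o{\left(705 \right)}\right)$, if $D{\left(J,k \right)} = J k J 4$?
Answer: $-1655979450952$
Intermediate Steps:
$o{\left(V \right)} = 280$ ($o{\left(V \right)} = -4 + 284 = 280$)
$D{\left(J,k \right)} = 4 k J^{2}$ ($D{\left(J,k \right)} = k J^{2} \cdot 4 = 4 k J^{2}$)
$\left(257733 + 179608\right) \left(D{\left(-344,-8 \right)} + o{\left(705 \right)}\right) = \left(257733 + 179608\right) \left(4 \left(-8\right) \left(-344\right)^{2} + 280\right) = 437341 \left(4 \left(-8\right) 118336 + 280\right) = 437341 \left(-3786752 + 280\right) = 437341 \left(-3786472\right) = -1655979450952$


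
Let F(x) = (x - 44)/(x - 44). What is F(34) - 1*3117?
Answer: -3116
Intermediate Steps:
F(x) = 1 (F(x) = (-44 + x)/(-44 + x) = 1)
F(34) - 1*3117 = 1 - 1*3117 = 1 - 3117 = -3116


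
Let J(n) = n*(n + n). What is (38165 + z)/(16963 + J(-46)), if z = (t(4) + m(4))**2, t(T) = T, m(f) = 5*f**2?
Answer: 45221/21195 ≈ 2.1336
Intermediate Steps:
J(n) = 2*n**2 (J(n) = n*(2*n) = 2*n**2)
z = 7056 (z = (4 + 5*4**2)**2 = (4 + 5*16)**2 = (4 + 80)**2 = 84**2 = 7056)
(38165 + z)/(16963 + J(-46)) = (38165 + 7056)/(16963 + 2*(-46)**2) = 45221/(16963 + 2*2116) = 45221/(16963 + 4232) = 45221/21195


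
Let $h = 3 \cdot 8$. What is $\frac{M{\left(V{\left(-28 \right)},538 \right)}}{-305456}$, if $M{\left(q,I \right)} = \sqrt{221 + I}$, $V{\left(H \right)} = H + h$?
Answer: $- \frac{\sqrt{759}}{305456} \approx -9.0193 \cdot 10^{-5}$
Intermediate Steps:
$h = 24$
$V{\left(H \right)} = 24 + H$ ($V{\left(H \right)} = H + 24 = 24 + H$)
$\frac{M{\left(V{\left(-28 \right)},538 \right)}}{-305456} = \frac{\sqrt{221 + 538}}{-305456} = \sqrt{759} \left(- \frac{1}{305456}\right) = - \frac{\sqrt{759}}{305456}$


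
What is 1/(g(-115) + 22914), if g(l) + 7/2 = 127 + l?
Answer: 2/45845 ≈ 4.3625e-5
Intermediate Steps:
g(l) = 247/2 + l (g(l) = -7/2 + (127 + l) = 247/2 + l)
1/(g(-115) + 22914) = 1/((247/2 - 115) + 22914) = 1/(17/2 + 22914) = 1/(45845/2) = 2/45845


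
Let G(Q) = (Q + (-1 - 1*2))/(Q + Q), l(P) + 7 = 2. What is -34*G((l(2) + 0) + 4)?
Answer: -68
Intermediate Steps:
l(P) = -5 (l(P) = -7 + 2 = -5)
G(Q) = (-3 + Q)/(2*Q) (G(Q) = (Q + (-1 - 2))/((2*Q)) = (Q - 3)*(1/(2*Q)) = (-3 + Q)*(1/(2*Q)) = (-3 + Q)/(2*Q))
-34*G((l(2) + 0) + 4) = -17*(-3 + ((-5 + 0) + 4))/((-5 + 0) + 4) = -17*(-3 + (-5 + 4))/(-5 + 4) = -17*(-3 - 1)/(-1) = -17*(-1)*(-4) = -34*2 = -68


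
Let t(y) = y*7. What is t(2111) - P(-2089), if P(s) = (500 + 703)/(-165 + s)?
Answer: 33308561/2254 ≈ 14778.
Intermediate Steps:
t(y) = 7*y
P(s) = 1203/(-165 + s)
t(2111) - P(-2089) = 7*2111 - 1203/(-165 - 2089) = 14777 - 1203/(-2254) = 14777 - 1203*(-1)/2254 = 14777 - 1*(-1203/2254) = 14777 + 1203/2254 = 33308561/2254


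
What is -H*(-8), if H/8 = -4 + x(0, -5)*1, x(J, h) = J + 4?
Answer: 0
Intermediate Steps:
x(J, h) = 4 + J
H = 0 (H = 8*(-4 + (4 + 0)*1) = 8*(-4 + 4*1) = 8*(-4 + 4) = 8*0 = 0)
-H*(-8) = -1*0*(-8) = 0*(-8) = 0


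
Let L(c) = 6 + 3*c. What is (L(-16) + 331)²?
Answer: 83521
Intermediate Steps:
(L(-16) + 331)² = ((6 + 3*(-16)) + 331)² = ((6 - 48) + 331)² = (-42 + 331)² = 289² = 83521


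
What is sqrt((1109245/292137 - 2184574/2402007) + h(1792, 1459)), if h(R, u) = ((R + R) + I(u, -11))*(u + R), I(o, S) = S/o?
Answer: 2*sqrt(37693928787147703701688189400517262)/113755817617909 ≈ 3413.4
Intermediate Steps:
h(R, u) = (R + u)*(-11/u + 2*R) (h(R, u) = ((R + R) - 11/u)*(u + R) = (2*R - 11/u)*(R + u) = (-11/u + 2*R)*(R + u) = (R + u)*(-11/u + 2*R))
sqrt((1109245/292137 - 2184574/2402007) + h(1792, 1459)) = sqrt((1109245/292137 - 2184574/2402007) + (-11 + 2*1792**2 - 11*1792/1459 + 2*1792*1459)) = sqrt((1109245*(1/292137) - 2184574*1/2402007) + (-11 + 2*3211264 - 11*1792*1/1459 + 5229056)) = sqrt((1109245/292137 - 2184574/2402007) + (-11 + 6422528 - 19712/1459 + 5229056)) = sqrt(225135484453/77968346551 + 16999625295/1459) = sqrt(1325433004710377424472/113755817617909) = 2*sqrt(37693928787147703701688189400517262)/113755817617909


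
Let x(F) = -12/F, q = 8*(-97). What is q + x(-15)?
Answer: -3876/5 ≈ -775.20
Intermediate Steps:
q = -776
q + x(-15) = -776 - 12/(-15) = -776 - 12*(-1/15) = -776 + 4/5 = -3876/5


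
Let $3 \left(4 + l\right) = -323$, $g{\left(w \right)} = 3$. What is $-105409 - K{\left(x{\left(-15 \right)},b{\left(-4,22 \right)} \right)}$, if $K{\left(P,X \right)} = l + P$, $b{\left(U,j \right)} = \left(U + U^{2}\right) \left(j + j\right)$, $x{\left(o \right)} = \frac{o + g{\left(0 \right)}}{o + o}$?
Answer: $- \frac{1579466}{15} \approx -1.053 \cdot 10^{5}$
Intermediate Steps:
$l = - \frac{335}{3}$ ($l = -4 + \frac{1}{3} \left(-323\right) = -4 - \frac{323}{3} = - \frac{335}{3} \approx -111.67$)
$x{\left(o \right)} = \frac{3 + o}{2 o}$ ($x{\left(o \right)} = \frac{o + 3}{o + o} = \frac{3 + o}{2 o}$)
$b{\left(U,j \right)} = 2 j \left(U + U^{2}\right)$ ($b{\left(U,j \right)} = \left(U + U^{2}\right) 2 j = 2 j \left(U + U^{2}\right)$)
$K{\left(P,X \right)} = - \frac{335}{3} + P$
$-105409 - K{\left(x{\left(-15 \right)},b{\left(-4,22 \right)} \right)} = -105409 - \left(- \frac{335}{3} + \frac{3 - 15}{2 \left(-15\right)}\right) = -105409 - \left(- \frac{335}{3} + \frac{1}{2} \left(- \frac{1}{15}\right) \left(-12\right)\right) = -105409 - \left(- \frac{335}{3} + \frac{2}{5}\right) = -105409 - - \frac{1669}{15} = -105409 + \frac{1669}{15} = - \frac{1579466}{15}$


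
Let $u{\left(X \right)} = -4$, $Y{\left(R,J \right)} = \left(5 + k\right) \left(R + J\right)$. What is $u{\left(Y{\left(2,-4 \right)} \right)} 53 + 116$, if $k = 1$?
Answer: $-96$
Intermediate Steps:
$Y{\left(R,J \right)} = 6 J + 6 R$ ($Y{\left(R,J \right)} = \left(5 + 1\right) \left(R + J\right) = 6 \left(J + R\right) = 6 J + 6 R$)
$u{\left(Y{\left(2,-4 \right)} \right)} 53 + 116 = \left(-4\right) 53 + 116 = -212 + 116 = -96$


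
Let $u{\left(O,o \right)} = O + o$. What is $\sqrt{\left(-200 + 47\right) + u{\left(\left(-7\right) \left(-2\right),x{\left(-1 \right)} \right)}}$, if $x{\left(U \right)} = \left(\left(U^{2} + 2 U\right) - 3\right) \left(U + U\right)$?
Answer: $i \sqrt{131} \approx 11.446 i$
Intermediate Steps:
$x{\left(U \right)} = 2 U \left(-3 + U^{2} + 2 U\right)$ ($x{\left(U \right)} = \left(-3 + U^{2} + 2 U\right) 2 U = 2 U \left(-3 + U^{2} + 2 U\right)$)
$\sqrt{\left(-200 + 47\right) + u{\left(\left(-7\right) \left(-2\right),x{\left(-1 \right)} \right)}} = \sqrt{\left(-200 + 47\right) + \left(\left(-7\right) \left(-2\right) + 2 \left(-1\right) \left(-3 + \left(-1\right)^{2} + 2 \left(-1\right)\right)\right)} = \sqrt{-153 + \left(14 + 2 \left(-1\right) \left(-3 + 1 - 2\right)\right)} = \sqrt{-153 + \left(14 + 2 \left(-1\right) \left(-4\right)\right)} = \sqrt{-153 + \left(14 + 8\right)} = \sqrt{-153 + 22} = \sqrt{-131} = i \sqrt{131}$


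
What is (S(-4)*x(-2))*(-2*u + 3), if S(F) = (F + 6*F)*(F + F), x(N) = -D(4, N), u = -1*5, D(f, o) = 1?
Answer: -2912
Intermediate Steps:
u = -5
x(N) = -1 (x(N) = -1*1 = -1)
S(F) = 14*F**2 (S(F) = (7*F)*(2*F) = 14*F**2)
(S(-4)*x(-2))*(-2*u + 3) = ((14*(-4)**2)*(-1))*(-2*(-5) + 3) = ((14*16)*(-1))*(10 + 3) = (224*(-1))*13 = -224*13 = -2912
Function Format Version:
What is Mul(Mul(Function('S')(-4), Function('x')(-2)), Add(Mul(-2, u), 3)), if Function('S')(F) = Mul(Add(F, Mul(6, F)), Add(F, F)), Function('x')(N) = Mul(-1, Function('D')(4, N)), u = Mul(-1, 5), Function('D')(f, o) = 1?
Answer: -2912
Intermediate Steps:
u = -5
Function('x')(N) = -1 (Function('x')(N) = Mul(-1, 1) = -1)
Function('S')(F) = Mul(14, Pow(F, 2)) (Function('S')(F) = Mul(Mul(7, F), Mul(2, F)) = Mul(14, Pow(F, 2)))
Mul(Mul(Function('S')(-4), Function('x')(-2)), Add(Mul(-2, u), 3)) = Mul(Mul(Mul(14, Pow(-4, 2)), -1), Add(Mul(-2, -5), 3)) = Mul(Mul(Mul(14, 16), -1), Add(10, 3)) = Mul(Mul(224, -1), 13) = Mul(-224, 13) = -2912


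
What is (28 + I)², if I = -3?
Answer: 625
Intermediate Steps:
(28 + I)² = (28 - 3)² = 25² = 625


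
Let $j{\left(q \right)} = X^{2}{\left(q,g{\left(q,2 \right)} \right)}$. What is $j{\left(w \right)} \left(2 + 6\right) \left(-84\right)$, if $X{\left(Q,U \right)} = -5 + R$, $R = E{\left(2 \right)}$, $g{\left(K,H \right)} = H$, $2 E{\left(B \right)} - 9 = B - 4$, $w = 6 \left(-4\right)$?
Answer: $-1512$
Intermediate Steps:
$w = -24$
$E{\left(B \right)} = \frac{5}{2} + \frac{B}{2}$ ($E{\left(B \right)} = \frac{9}{2} + \frac{B - 4}{2} = \frac{9}{2} + \frac{-4 + B}{2} = \frac{9}{2} + \left(-2 + \frac{B}{2}\right) = \frac{5}{2} + \frac{B}{2}$)
$R = \frac{7}{2}$ ($R = \frac{5}{2} + \frac{1}{2} \cdot 2 = \frac{5}{2} + 1 = \frac{7}{2} \approx 3.5$)
$X{\left(Q,U \right)} = - \frac{3}{2}$ ($X{\left(Q,U \right)} = -5 + \frac{7}{2} = - \frac{3}{2}$)
$j{\left(q \right)} = \frac{9}{4}$ ($j{\left(q \right)} = \left(- \frac{3}{2}\right)^{2} = \frac{9}{4}$)
$j{\left(w \right)} \left(2 + 6\right) \left(-84\right) = \frac{9 \left(2 + 6\right)}{4} \left(-84\right) = \frac{9}{4} \cdot 8 \left(-84\right) = 18 \left(-84\right) = -1512$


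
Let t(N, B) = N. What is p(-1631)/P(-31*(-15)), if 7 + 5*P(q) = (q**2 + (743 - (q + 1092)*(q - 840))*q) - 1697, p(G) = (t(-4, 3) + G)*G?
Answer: 4444475/90687297 ≈ 0.049009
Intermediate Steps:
p(G) = G*(-4 + G) (p(G) = (-4 + G)*G = G*(-4 + G))
P(q) = -1704/5 + q**2/5 + q*(743 - (-840 + q)*(1092 + q))/5 (P(q) = -7/5 + ((q**2 + (743 - (q + 1092)*(q - 840))*q) - 1697)/5 = -7/5 + ((q**2 + (743 - (1092 + q)*(-840 + q))*q) - 1697)/5 = -7/5 + ((q**2 + (743 - (-840 + q)*(1092 + q))*q) - 1697)/5 = -7/5 + ((q**2 + q*(743 - (-840 + q)*(1092 + q))) - 1697)/5 = -7/5 + (-1697 + q**2 + q*(743 - (-840 + q)*(1092 + q)))/5 = -7/5 + (-1697/5 + q**2/5 + q*(743 - (-840 + q)*(1092 + q))/5) = -1704/5 + q**2/5 + q*(743 - (-840 + q)*(1092 + q))/5)
p(-1631)/P(-31*(-15)) = (-1631*(-4 - 1631))/(-1704/5 - 251*(-31*(-15))**2/5 - (-31*(-15))**3/5 + 918023*(-31*(-15))/5) = (-1631*(-1635))/(-1704/5 - 251/5*465**2 - 1/5*465**3 + (918023/5)*465) = 2666685/(-1704/5 - 251/5*216225 - 1/5*100544625 + 85376139) = 2666685/(-1704/5 - 10854495 - 20108925 + 85376139) = 2666685/(272061891/5) = 2666685*(5/272061891) = 4444475/90687297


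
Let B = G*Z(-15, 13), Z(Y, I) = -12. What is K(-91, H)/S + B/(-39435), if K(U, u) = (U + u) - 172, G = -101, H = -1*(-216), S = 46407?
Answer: -19366243/610020015 ≈ -0.031747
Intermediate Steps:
H = 216
K(U, u) = -172 + U + u
B = 1212 (B = -101*(-12) = 1212)
K(-91, H)/S + B/(-39435) = (-172 - 91 + 216)/46407 + 1212/(-39435) = -47*1/46407 + 1212*(-1/39435) = -47/46407 - 404/13145 = -19366243/610020015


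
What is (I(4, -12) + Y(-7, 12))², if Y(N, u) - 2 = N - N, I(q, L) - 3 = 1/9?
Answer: 2116/81 ≈ 26.123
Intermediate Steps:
I(q, L) = 28/9 (I(q, L) = 3 + 1/9 = 3 + ⅑ = 28/9)
Y(N, u) = 2 (Y(N, u) = 2 + (N - N) = 2 + 0 = 2)
(I(4, -12) + Y(-7, 12))² = (28/9 + 2)² = (46/9)² = 2116/81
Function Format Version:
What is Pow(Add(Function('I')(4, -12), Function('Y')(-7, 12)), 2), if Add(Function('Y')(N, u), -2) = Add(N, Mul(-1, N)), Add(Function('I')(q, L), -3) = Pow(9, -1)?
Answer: Rational(2116, 81) ≈ 26.123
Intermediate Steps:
Function('I')(q, L) = Rational(28, 9) (Function('I')(q, L) = Add(3, Pow(9, -1)) = Add(3, Rational(1, 9)) = Rational(28, 9))
Function('Y')(N, u) = 2 (Function('Y')(N, u) = Add(2, Add(N, Mul(-1, N))) = Add(2, 0) = 2)
Pow(Add(Function('I')(4, -12), Function('Y')(-7, 12)), 2) = Pow(Add(Rational(28, 9), 2), 2) = Pow(Rational(46, 9), 2) = Rational(2116, 81)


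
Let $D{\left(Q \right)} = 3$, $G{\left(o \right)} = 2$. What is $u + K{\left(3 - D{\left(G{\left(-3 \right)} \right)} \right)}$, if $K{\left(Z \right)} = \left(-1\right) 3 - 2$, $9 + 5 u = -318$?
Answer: $- \frac{352}{5} \approx -70.4$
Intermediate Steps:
$u = - \frac{327}{5}$ ($u = - \frac{9}{5} + \frac{1}{5} \left(-318\right) = - \frac{9}{5} - \frac{318}{5} = - \frac{327}{5} \approx -65.4$)
$K{\left(Z \right)} = -5$ ($K{\left(Z \right)} = -3 - 2 = -5$)
$u + K{\left(3 - D{\left(G{\left(-3 \right)} \right)} \right)} = - \frac{327}{5} - 5 = - \frac{352}{5}$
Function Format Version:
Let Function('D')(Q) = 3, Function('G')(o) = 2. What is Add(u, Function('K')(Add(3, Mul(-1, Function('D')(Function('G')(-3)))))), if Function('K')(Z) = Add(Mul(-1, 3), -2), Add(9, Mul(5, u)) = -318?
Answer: Rational(-352, 5) ≈ -70.400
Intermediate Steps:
u = Rational(-327, 5) (u = Add(Rational(-9, 5), Mul(Rational(1, 5), -318)) = Add(Rational(-9, 5), Rational(-318, 5)) = Rational(-327, 5) ≈ -65.400)
Function('K')(Z) = -5 (Function('K')(Z) = Add(-3, -2) = -5)
Add(u, Function('K')(Add(3, Mul(-1, Function('D')(Function('G')(-3)))))) = Add(Rational(-327, 5), -5) = Rational(-352, 5)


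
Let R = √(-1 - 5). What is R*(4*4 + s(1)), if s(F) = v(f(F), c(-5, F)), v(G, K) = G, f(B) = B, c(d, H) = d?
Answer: 17*I*√6 ≈ 41.641*I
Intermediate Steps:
s(F) = F
R = I*√6 (R = √(-6) = I*√6 ≈ 2.4495*I)
R*(4*4 + s(1)) = (I*√6)*(4*4 + 1) = (I*√6)*(16 + 1) = (I*√6)*17 = 17*I*√6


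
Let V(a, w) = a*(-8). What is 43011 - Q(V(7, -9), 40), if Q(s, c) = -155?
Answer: 43166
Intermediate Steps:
V(a, w) = -8*a
43011 - Q(V(7, -9), 40) = 43011 - 1*(-155) = 43011 + 155 = 43166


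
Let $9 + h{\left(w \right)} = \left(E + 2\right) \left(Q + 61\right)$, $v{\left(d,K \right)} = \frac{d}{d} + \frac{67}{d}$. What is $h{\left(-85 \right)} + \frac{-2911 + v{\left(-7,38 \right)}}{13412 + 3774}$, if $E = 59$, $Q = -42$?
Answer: $\frac{138326863}{120302} \approx 1149.8$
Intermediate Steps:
$v{\left(d,K \right)} = 1 + \frac{67}{d}$
$h{\left(w \right)} = 1150$ ($h{\left(w \right)} = -9 + \left(59 + 2\right) \left(-42 + 61\right) = -9 + 61 \cdot 19 = -9 + 1159 = 1150$)
$h{\left(-85 \right)} + \frac{-2911 + v{\left(-7,38 \right)}}{13412 + 3774} = 1150 + \frac{-2911 + \frac{67 - 7}{-7}}{13412 + 3774} = 1150 + \frac{-2911 - \frac{60}{7}}{17186} = 1150 + \left(-2911 - \frac{60}{7}\right) \frac{1}{17186} = 1150 - \frac{20437}{120302} = \frac{138326863}{120302}$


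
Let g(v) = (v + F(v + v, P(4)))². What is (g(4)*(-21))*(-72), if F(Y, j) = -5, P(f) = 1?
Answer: 1512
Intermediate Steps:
g(v) = (-5 + v)² (g(v) = (v - 5)² = (-5 + v)²)
(g(4)*(-21))*(-72) = ((-5 + 4)²*(-21))*(-72) = ((-1)²*(-21))*(-72) = (1*(-21))*(-72) = -21*(-72) = 1512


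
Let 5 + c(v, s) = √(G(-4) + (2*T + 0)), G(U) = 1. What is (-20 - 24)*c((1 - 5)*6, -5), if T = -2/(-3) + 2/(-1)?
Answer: 220 - 44*I*√15/3 ≈ 220.0 - 56.804*I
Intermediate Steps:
T = -4/3 (T = -2*(-⅓) + 2*(-1) = ⅔ - 2 = -4/3 ≈ -1.3333)
c(v, s) = -5 + I*√15/3 (c(v, s) = -5 + √(1 + (2*(-4/3) + 0)) = -5 + √(1 + (-8/3 + 0)) = -5 + √(1 - 8/3) = -5 + √(-5/3) = -5 + I*√15/3)
(-20 - 24)*c((1 - 5)*6, -5) = (-20 - 24)*(-5 + I*√15/3) = -44*(-5 + I*√15/3) = 220 - 44*I*√15/3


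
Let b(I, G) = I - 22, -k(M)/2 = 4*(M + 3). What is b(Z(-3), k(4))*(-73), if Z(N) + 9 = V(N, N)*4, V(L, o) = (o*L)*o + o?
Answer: 11023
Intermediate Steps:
V(L, o) = o + L*o² (V(L, o) = (L*o)*o + o = L*o² + o = o + L*o²)
k(M) = -24 - 8*M (k(M) = -8*(M + 3) = -8*(3 + M) = -2*(12 + 4*M) = -24 - 8*M)
Z(N) = -9 + 4*N*(1 + N²) (Z(N) = -9 + (N*(1 + N*N))*4 = -9 + (N*(1 + N²))*4 = -9 + 4*N*(1 + N²))
b(I, G) = -22 + I
b(Z(-3), k(4))*(-73) = (-22 + (-9 + 4*(-3)*(1 + (-3)²)))*(-73) = (-22 + (-9 + 4*(-3)*(1 + 9)))*(-73) = (-22 + (-9 + 4*(-3)*10))*(-73) = (-22 + (-9 - 120))*(-73) = (-22 - 129)*(-73) = -151*(-73) = 11023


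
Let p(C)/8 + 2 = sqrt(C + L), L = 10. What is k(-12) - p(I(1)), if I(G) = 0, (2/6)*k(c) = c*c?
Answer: 448 - 8*sqrt(10) ≈ 422.70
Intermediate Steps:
k(c) = 3*c**2 (k(c) = 3*(c*c) = 3*c**2)
p(C) = -16 + 8*sqrt(10 + C) (p(C) = -16 + 8*sqrt(C + 10) = -16 + 8*sqrt(10 + C))
k(-12) - p(I(1)) = 3*(-12)**2 - (-16 + 8*sqrt(10 + 0)) = 3*144 - (-16 + 8*sqrt(10)) = 432 + (16 - 8*sqrt(10)) = 448 - 8*sqrt(10)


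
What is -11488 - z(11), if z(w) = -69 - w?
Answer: -11408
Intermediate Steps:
-11488 - z(11) = -11488 - (-69 - 1*11) = -11488 - (-69 - 11) = -11488 - 1*(-80) = -11488 + 80 = -11408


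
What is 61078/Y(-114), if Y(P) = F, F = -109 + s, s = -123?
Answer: -30539/116 ≈ -263.27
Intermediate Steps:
F = -232 (F = -109 - 123 = -232)
Y(P) = -232
61078/Y(-114) = 61078/(-232) = 61078*(-1/232) = -30539/116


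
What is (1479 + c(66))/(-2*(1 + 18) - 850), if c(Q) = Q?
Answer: -515/296 ≈ -1.7399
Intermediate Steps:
(1479 + c(66))/(-2*(1 + 18) - 850) = (1479 + 66)/(-2*(1 + 18) - 850) = 1545/(-2*19 - 850) = 1545/(-38 - 850) = 1545/(-888) = 1545*(-1/888) = -515/296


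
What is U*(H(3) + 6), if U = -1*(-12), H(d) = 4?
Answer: 120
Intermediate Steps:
U = 12
U*(H(3) + 6) = 12*(4 + 6) = 12*10 = 120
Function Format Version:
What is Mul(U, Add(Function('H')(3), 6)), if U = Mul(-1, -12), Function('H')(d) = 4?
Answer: 120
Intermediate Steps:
U = 12
Mul(U, Add(Function('H')(3), 6)) = Mul(12, Add(4, 6)) = Mul(12, 10) = 120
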